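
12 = 12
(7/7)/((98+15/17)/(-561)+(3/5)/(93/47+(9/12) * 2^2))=-413270/23039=-17.94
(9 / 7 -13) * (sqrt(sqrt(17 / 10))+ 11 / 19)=-41 * 10^(3 / 4) * 17^(1 / 4) / 35 -902 / 133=-20.16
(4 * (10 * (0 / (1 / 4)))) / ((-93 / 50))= 0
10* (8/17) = 80/17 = 4.71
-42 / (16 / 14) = -147 / 4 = -36.75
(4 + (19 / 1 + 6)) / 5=29 / 5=5.80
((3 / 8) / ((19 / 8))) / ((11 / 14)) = 42 / 209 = 0.20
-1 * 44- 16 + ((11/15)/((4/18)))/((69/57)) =-13173/230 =-57.27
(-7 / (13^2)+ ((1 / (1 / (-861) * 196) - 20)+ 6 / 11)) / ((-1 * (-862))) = -0.03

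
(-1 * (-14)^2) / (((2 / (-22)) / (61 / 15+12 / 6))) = 196196 / 15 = 13079.73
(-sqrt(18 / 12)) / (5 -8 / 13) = -13*sqrt(6) / 114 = -0.28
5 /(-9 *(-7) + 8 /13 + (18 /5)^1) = 325 /4369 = 0.07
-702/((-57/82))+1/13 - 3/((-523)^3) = 35687095857562/35334749749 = 1009.97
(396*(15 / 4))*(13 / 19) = 19305 / 19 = 1016.05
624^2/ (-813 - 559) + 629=118403/ 343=345.20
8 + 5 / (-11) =83 / 11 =7.55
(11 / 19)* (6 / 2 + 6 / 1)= 99 / 19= 5.21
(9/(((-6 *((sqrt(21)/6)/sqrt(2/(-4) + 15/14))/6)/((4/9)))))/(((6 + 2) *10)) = -sqrt(3)/35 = -0.05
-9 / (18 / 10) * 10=-50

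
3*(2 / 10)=0.60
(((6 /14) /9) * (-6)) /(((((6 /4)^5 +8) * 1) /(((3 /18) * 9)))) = -96 /3493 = -0.03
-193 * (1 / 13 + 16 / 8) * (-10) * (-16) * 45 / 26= -18759600 / 169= -111003.55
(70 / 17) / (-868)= -0.00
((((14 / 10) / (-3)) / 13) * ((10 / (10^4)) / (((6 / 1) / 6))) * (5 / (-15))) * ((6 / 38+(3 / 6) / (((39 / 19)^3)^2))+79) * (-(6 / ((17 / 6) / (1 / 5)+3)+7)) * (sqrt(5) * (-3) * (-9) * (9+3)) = -56091372780478273 * sqrt(5) / 24866766673222500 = -5.04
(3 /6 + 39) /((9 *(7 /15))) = 395 /42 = 9.40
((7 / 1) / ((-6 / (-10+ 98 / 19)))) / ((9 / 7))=2254 / 513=4.39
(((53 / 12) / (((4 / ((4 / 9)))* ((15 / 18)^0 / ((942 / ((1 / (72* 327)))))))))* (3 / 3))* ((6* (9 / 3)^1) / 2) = 97954812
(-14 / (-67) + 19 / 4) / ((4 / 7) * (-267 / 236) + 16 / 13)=7135401 / 840716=8.49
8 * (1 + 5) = 48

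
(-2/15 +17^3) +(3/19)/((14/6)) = 9801304/1995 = 4912.93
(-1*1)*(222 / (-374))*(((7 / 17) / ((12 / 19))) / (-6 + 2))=-4921 / 50864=-0.10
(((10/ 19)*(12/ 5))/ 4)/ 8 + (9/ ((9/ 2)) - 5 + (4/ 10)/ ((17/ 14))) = -16997/ 6460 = -2.63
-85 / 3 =-28.33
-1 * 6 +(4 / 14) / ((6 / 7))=-17 / 3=-5.67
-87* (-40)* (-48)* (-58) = 9688320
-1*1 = -1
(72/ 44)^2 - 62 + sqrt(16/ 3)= -7178/ 121 + 4 * sqrt(3)/ 3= -57.01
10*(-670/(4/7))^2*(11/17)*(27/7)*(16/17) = 9332631000/289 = 32292840.83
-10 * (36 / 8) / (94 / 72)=-1620 / 47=-34.47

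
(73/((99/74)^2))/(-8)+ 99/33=-41131/19602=-2.10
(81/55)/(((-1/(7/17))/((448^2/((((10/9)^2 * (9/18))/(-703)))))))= 3240033011712/23375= 138611037.93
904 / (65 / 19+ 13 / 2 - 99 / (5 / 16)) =-171760 / 58307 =-2.95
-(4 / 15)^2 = -16 / 225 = -0.07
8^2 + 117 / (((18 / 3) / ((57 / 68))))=10927 / 136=80.35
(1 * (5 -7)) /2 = -1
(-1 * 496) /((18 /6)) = -496 /3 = -165.33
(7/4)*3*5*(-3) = -315/4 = -78.75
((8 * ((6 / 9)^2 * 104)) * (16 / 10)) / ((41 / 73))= 1943552 / 1845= 1053.42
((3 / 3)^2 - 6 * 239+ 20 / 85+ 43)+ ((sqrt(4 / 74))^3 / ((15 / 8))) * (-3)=-23626 / 17 - 16 * sqrt(74) / 6845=-1389.78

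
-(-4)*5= 20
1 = 1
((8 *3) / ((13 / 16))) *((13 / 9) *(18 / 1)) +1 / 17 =768.06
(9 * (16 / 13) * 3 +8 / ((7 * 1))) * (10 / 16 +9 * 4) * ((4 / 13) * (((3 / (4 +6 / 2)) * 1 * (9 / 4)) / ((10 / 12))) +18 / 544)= 324543501 / 662480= 489.89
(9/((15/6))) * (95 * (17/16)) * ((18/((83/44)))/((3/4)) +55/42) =47400573/9296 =5099.03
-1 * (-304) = 304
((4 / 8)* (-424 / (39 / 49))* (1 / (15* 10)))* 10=-10388 / 585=-17.76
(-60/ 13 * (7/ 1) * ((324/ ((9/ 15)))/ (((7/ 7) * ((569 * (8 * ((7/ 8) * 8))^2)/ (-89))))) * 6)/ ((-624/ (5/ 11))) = -901125/ 236940704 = -0.00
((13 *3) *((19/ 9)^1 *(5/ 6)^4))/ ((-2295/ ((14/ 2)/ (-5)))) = 43225/ 1784592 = 0.02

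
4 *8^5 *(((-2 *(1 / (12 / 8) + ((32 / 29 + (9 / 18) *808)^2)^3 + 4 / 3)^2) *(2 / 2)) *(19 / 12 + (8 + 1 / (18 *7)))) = -1094772388003001698949411175206603419346539759945633759232 / 22290331341944549583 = -49114226756375199301588050000000000000.00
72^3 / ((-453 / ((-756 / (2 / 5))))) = 235146240 / 151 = 1557259.87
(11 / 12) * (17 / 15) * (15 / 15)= 187 / 180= 1.04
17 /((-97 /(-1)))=17 /97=0.18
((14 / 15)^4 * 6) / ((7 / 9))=10976 / 1875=5.85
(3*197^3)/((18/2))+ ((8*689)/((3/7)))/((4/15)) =7790063/3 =2596687.67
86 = 86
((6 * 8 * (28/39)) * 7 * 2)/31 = 6272/403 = 15.56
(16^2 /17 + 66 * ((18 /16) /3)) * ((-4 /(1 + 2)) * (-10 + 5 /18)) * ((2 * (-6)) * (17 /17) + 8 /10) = -2652860 /459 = -5779.65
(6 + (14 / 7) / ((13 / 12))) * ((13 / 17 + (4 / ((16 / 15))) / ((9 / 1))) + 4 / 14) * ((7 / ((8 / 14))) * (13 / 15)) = 2933 / 24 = 122.21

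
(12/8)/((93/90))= 1.45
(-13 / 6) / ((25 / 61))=-793 / 150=-5.29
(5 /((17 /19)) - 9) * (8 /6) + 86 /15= 302 /255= 1.18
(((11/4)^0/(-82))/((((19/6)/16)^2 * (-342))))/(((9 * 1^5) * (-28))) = -64/17716797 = -0.00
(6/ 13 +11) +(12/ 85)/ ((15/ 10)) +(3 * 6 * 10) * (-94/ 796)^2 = 615507694/ 43759105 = 14.07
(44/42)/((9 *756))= 11/71442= 0.00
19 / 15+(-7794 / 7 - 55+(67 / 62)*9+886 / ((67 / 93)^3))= 2373196730453 / 1957967130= 1212.07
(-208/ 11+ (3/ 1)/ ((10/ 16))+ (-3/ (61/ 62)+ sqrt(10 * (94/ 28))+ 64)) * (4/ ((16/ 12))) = 157.91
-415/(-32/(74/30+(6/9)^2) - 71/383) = 20821795/560821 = 37.13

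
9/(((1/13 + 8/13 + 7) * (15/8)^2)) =208/625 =0.33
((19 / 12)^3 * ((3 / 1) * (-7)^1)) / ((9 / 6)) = -48013 / 864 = -55.57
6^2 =36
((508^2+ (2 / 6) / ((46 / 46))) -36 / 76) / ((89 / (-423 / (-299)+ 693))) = 1018054184400 / 505609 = 2013520.69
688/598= 344/299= 1.15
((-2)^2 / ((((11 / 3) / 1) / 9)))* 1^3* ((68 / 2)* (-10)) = -36720 / 11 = -3338.18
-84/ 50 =-42/ 25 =-1.68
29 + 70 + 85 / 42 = 101.02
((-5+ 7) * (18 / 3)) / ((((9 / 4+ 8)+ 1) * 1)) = 16 / 15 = 1.07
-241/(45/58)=-13978/45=-310.62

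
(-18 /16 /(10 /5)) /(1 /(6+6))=-27 /4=-6.75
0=0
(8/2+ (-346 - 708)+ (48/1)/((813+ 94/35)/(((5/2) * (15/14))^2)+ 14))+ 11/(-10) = -18867001309/17956190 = -1050.72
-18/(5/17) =-306/5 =-61.20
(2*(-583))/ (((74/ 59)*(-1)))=34397/ 37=929.65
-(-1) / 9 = 1 / 9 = 0.11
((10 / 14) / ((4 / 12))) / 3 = 5 / 7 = 0.71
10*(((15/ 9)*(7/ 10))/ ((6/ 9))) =35/ 2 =17.50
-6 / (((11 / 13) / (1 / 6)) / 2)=-26 / 11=-2.36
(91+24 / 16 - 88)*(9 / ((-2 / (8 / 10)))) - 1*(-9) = -36 / 5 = -7.20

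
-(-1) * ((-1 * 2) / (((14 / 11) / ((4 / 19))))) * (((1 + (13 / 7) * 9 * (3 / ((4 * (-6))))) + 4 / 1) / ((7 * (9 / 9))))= -1793 / 13034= -0.14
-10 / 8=-5 / 4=-1.25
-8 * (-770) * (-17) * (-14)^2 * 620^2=-7889856128000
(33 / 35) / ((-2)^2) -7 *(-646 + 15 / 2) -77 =614983 / 140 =4392.74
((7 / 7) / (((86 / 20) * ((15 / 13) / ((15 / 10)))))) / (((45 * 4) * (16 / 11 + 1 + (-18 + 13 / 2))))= -0.00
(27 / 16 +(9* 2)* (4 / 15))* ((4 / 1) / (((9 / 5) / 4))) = 173 / 3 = 57.67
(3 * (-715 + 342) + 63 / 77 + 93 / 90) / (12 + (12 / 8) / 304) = -112072336 / 1204335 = -93.06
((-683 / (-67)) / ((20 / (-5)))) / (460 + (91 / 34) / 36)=-208998 / 37729777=-0.01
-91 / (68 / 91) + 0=-8281 / 68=-121.78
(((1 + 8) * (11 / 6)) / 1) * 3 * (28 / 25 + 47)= 119097 / 50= 2381.94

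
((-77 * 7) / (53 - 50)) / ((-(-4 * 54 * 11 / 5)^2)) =1225 / 1539648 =0.00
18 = 18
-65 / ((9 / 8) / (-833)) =433160 / 9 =48128.89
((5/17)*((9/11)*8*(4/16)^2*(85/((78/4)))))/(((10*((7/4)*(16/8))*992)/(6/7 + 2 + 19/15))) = 433/6950944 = 0.00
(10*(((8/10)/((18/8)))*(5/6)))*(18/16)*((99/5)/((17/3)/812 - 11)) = -160776/26779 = -6.00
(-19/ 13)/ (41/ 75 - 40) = 0.04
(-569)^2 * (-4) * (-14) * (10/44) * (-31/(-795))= 281024548/1749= 160677.27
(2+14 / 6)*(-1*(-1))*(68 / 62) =442 / 93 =4.75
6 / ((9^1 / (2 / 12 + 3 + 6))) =55 / 9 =6.11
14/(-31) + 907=28103/31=906.55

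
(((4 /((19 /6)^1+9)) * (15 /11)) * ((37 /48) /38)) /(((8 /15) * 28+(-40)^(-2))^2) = 3196800000 /78397369624673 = 0.00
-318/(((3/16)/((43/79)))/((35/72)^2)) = -2791775/12798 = -218.14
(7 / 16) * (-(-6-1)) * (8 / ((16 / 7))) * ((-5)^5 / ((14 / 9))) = -1378125 / 64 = -21533.20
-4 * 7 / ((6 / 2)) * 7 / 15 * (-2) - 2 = 6.71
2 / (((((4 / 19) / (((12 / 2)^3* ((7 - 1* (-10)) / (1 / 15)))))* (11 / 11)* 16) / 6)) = 392445 / 2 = 196222.50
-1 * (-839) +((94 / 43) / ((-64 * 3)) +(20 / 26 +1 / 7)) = 315507019 / 375648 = 839.90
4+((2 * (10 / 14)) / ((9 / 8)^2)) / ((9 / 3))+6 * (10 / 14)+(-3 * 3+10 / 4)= 7355 / 3402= 2.16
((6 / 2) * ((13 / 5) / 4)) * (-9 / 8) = -351 / 160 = -2.19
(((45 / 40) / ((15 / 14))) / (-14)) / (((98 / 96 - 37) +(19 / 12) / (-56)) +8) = 252 / 94105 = 0.00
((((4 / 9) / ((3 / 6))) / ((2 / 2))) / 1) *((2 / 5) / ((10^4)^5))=0.00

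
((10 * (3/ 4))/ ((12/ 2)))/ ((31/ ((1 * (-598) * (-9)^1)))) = 13455/ 62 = 217.02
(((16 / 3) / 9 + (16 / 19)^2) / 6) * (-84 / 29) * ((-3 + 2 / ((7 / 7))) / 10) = 88816 / 1413315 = 0.06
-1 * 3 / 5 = -0.60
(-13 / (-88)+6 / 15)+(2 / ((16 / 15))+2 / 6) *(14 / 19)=54547 / 25080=2.17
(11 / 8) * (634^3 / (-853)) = -350405143 / 853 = -410791.49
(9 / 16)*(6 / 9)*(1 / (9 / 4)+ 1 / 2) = 17 / 48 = 0.35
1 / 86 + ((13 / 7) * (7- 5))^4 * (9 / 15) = 117911813 / 1032430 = 114.21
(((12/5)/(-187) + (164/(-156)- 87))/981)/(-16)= 1605629/286177320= 0.01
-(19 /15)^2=-361 /225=-1.60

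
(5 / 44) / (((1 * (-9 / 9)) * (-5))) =1 / 44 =0.02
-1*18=-18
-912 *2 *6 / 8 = -1368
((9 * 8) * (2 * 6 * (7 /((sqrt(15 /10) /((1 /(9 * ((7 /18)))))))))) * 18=10368 * sqrt(6)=25396.31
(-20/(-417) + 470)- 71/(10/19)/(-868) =470.20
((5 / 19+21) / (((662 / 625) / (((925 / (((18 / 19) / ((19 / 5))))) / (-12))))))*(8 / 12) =-221884375 / 53622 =-4137.94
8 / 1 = 8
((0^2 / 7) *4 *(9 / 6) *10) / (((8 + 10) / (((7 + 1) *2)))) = 0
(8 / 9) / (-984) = -1 / 1107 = -0.00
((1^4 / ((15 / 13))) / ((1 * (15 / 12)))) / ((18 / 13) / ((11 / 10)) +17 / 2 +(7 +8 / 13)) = 14872 / 372675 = 0.04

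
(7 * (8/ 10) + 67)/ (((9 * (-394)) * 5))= -121/ 29550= -0.00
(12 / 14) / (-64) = -3 / 224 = -0.01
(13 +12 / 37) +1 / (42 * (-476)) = 9856019 / 739704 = 13.32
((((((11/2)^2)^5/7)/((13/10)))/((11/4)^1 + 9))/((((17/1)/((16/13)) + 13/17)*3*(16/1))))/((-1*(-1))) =440936218217/1302397824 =338.56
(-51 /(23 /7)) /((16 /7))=-2499 /368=-6.79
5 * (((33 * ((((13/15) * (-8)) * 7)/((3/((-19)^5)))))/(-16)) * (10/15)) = -2478575099/9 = -275397233.22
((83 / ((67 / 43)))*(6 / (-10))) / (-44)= 10707 / 14740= 0.73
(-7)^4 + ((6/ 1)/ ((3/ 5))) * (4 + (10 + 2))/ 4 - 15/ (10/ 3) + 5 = 4883/ 2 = 2441.50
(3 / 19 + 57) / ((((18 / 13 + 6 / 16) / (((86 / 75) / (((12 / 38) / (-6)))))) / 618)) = -666971968 / 1525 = -437358.67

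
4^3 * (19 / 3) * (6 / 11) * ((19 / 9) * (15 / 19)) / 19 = 640 / 33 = 19.39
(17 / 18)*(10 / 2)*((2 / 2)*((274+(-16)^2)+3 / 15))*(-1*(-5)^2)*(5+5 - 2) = -4506700 / 9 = -500744.44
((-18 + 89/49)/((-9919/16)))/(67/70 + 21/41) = 400160/22522997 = 0.02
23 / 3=7.67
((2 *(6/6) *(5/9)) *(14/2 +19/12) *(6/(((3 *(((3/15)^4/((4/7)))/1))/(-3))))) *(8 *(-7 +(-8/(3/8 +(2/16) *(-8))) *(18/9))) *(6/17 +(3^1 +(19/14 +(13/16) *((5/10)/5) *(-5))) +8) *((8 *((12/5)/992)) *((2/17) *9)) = -10858182750/14161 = -766766.67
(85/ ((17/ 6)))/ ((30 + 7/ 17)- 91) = -51/ 103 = -0.50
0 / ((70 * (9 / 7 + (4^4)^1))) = 0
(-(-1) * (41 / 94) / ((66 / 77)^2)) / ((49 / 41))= 1681 / 3384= 0.50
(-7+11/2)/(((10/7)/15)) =-63/4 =-15.75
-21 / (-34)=21 / 34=0.62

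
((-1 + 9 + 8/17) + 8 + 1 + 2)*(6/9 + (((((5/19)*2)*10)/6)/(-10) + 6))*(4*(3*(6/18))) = 512.38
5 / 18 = 0.28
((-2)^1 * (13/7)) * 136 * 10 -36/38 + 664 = -583654/133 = -4388.38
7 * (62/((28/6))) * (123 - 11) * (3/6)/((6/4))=3472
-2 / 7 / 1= -2 / 7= -0.29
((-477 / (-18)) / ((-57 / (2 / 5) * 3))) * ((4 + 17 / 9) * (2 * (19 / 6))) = -2809 / 1215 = -2.31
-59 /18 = -3.28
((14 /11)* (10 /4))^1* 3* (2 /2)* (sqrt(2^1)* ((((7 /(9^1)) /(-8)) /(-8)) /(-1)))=-245* sqrt(2) /2112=-0.16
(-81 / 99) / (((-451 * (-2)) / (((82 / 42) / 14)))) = -3 / 23716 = -0.00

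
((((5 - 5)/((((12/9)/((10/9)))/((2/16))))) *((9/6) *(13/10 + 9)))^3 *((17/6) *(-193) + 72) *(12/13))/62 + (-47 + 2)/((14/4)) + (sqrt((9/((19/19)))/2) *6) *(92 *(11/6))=-90/7 + 1518 *sqrt(2)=2133.92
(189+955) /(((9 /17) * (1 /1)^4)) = 19448 /9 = 2160.89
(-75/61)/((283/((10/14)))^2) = -1875/239386021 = -0.00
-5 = -5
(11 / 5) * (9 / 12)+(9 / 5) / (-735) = 8073 / 4900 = 1.65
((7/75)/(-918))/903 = -1/8881650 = -0.00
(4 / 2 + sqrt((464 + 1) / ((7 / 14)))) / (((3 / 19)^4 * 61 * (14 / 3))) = 130321 / 11529 + 130321 * sqrt(930) / 23058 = 183.66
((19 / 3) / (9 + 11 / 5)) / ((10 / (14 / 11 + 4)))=551 / 1848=0.30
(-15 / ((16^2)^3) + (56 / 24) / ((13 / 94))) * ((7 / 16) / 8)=77275852801 / 83751862272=0.92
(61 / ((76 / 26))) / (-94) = -793 / 3572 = -0.22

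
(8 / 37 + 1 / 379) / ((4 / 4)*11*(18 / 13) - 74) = -39897 / 10713572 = -0.00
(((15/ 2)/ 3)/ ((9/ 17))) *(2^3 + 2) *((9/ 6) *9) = 1275/ 2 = 637.50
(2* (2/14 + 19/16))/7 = 149/392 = 0.38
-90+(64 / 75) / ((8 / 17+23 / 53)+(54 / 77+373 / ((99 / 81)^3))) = -729160909282 / 8102160975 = -90.00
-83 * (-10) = 830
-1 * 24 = -24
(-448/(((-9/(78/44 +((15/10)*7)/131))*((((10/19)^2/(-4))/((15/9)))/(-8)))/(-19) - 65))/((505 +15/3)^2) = 1093928192/41281516016775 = 0.00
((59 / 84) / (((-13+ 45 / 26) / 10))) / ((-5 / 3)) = 767 / 2051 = 0.37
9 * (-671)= -6039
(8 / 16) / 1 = 1 / 2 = 0.50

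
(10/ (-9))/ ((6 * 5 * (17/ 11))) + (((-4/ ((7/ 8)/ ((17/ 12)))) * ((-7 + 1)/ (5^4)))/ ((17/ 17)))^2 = -176588219/ 8785546875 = -0.02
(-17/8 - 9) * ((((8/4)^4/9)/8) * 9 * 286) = -12727/2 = -6363.50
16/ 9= 1.78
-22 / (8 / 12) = -33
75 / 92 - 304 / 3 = -27743 / 276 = -100.52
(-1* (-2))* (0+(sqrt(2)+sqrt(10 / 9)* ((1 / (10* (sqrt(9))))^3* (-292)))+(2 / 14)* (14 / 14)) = -73* sqrt(10) / 10125+2 / 7+2* sqrt(2) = 3.09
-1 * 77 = -77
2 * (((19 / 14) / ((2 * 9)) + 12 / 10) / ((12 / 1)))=1607 / 7560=0.21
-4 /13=-0.31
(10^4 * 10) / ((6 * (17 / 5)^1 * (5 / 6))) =100000 / 17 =5882.35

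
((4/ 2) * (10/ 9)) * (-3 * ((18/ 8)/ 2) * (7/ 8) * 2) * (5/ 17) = -525/ 136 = -3.86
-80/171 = -0.47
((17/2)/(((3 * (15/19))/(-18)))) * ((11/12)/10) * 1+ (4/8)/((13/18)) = -40789/7800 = -5.23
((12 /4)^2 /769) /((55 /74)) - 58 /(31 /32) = -78478874 /1311145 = -59.86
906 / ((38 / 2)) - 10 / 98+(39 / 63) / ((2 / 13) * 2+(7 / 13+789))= 1364608873 / 28678524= 47.58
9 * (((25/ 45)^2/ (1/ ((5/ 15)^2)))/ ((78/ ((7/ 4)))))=175/ 25272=0.01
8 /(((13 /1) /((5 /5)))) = 8 /13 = 0.62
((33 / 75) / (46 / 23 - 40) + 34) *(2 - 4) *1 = -32289 / 475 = -67.98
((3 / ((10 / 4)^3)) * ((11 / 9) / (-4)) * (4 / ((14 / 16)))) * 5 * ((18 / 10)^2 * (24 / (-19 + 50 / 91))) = 5.65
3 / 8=0.38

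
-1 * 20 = -20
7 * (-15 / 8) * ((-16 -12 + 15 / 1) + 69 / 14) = 1695 / 16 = 105.94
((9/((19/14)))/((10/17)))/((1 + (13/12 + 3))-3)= 12852/2375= 5.41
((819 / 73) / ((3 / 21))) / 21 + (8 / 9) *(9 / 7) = 2495 / 511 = 4.88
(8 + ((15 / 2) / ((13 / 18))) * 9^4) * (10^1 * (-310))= -2746100900 / 13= -211238530.77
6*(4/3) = 8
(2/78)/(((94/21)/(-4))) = -14/611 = -0.02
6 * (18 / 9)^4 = 96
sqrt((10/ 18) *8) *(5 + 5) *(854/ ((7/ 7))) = 17080 *sqrt(10)/ 3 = 18003.90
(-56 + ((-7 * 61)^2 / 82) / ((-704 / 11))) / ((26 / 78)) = -1428651 / 5248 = -272.23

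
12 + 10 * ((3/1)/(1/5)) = 162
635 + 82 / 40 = 12741 / 20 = 637.05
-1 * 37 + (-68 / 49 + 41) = 128 / 49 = 2.61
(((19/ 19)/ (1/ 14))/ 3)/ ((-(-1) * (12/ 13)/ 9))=91/ 2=45.50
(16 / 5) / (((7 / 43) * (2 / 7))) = 344 / 5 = 68.80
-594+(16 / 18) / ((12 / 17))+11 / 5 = -79723 / 135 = -590.54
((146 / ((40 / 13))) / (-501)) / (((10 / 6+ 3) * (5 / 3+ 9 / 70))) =-219 / 19372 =-0.01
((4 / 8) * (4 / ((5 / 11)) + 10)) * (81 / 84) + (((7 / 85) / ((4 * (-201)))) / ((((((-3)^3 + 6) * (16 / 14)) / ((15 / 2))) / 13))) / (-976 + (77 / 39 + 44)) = 838812389971 / 92540378560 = 9.06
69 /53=1.30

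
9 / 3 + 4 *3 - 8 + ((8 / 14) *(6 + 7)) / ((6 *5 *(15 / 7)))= 1601 / 225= 7.12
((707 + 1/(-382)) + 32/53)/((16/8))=14326093/40492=353.80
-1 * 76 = -76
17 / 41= 0.41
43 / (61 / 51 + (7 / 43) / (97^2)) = 887259291 / 24680164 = 35.95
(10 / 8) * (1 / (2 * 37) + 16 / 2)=2965 / 296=10.02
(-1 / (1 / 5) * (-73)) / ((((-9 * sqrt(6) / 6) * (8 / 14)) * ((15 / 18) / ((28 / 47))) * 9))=-7154 * sqrt(6) / 1269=-13.81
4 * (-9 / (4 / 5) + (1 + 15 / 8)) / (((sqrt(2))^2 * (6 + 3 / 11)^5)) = -10790417 / 6256125396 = -0.00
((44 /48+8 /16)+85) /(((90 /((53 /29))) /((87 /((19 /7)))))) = 384727 /6840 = 56.25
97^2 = 9409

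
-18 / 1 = -18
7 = 7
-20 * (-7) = 140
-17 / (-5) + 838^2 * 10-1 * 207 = 35111182 / 5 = 7022236.40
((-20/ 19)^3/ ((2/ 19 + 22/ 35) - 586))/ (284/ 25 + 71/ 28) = 0.00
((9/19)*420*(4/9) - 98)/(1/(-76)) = 728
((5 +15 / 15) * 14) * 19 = 1596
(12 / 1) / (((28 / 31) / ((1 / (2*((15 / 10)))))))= 31 / 7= 4.43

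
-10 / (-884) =5 / 442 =0.01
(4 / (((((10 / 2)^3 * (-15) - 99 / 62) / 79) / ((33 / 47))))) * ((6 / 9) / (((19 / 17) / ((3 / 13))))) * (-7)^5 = 123151746256 / 450231847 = 273.53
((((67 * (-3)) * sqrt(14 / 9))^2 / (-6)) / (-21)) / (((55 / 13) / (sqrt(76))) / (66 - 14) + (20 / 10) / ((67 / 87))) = 605842011608704 / 3154431688053 - 1498437357560 * sqrt(19) / 9463295064159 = 191.37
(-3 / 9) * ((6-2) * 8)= -32 / 3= -10.67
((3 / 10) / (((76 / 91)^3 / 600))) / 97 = 33910695 / 10645168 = 3.19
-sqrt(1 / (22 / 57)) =-sqrt(1254) / 22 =-1.61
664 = 664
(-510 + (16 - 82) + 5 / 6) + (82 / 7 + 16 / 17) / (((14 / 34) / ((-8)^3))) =-4795531 / 294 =-16311.33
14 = 14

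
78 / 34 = 39 / 17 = 2.29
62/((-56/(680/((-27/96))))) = 168640/63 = 2676.83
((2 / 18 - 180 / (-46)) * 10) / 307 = 8330 / 63549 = 0.13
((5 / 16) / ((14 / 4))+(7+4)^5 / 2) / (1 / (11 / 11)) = 80525.59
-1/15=-0.07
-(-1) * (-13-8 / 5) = -73 / 5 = -14.60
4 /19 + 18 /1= 346 /19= 18.21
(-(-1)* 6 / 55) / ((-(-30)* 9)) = 1 / 2475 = 0.00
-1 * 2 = -2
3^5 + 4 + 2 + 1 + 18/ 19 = 250.95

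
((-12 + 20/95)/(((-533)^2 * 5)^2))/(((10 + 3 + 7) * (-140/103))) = 0.00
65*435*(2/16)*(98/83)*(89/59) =123307275/19588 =6295.04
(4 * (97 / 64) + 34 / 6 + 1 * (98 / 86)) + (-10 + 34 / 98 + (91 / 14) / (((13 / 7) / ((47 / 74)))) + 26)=117644297 / 3742032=31.44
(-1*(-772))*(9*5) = 34740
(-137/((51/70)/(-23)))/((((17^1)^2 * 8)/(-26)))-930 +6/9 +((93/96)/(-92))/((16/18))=-113163207783/115710976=-977.98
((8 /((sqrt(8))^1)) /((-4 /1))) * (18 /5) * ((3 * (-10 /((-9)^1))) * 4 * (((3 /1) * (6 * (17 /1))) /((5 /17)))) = -124848 * sqrt(2) /5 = -35312.35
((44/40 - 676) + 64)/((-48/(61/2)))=372649/960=388.18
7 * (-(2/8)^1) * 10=-35/2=-17.50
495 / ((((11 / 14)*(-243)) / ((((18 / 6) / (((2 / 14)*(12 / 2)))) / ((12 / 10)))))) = -1225 / 162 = -7.56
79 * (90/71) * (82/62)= 291510/2201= 132.44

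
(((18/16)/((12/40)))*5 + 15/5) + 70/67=6109/268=22.79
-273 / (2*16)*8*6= -409.50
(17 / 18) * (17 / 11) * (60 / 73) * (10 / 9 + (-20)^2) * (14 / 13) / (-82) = -73030300 / 11555973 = -6.32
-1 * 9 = -9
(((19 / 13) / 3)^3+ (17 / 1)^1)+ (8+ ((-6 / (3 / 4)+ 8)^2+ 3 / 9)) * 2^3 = 4969882 / 59319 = 83.78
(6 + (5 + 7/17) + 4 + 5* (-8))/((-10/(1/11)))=19/85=0.22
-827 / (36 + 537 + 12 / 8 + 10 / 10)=-1654 / 1151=-1.44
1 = 1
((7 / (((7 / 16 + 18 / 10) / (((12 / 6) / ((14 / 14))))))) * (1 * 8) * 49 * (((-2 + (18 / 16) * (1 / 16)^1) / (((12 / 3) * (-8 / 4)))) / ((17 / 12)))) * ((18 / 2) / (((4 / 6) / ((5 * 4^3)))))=5489920800 / 3043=1804114.62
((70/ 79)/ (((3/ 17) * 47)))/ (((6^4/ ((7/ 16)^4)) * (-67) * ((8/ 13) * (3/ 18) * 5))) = -3714347/ 42258558615552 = -0.00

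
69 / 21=23 / 7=3.29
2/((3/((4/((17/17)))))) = 8/3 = 2.67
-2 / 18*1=-1 / 9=-0.11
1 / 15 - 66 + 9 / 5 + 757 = 692.87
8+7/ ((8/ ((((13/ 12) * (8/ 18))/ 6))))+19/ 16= 5999/ 648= 9.26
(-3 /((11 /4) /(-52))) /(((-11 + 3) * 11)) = -78 /121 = -0.64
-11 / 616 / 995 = -1 / 55720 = -0.00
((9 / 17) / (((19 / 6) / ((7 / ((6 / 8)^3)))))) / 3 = 896 / 969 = 0.92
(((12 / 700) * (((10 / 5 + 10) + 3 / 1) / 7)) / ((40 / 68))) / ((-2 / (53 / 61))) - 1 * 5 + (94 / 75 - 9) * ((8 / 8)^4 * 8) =-12015863 / 179340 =-67.00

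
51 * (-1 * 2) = -102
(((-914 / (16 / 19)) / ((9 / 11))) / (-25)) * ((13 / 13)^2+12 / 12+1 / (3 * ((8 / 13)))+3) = 12703229 / 43200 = 294.06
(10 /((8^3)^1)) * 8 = 5 /32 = 0.16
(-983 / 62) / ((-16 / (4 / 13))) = 0.30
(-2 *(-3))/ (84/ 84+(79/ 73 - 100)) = -219/ 3574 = -0.06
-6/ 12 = -1/ 2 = -0.50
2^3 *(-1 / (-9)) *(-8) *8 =-56.89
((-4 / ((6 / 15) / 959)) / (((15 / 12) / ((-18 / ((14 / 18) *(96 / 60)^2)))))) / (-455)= -55485 / 364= -152.43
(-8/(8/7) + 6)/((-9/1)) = 1/9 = 0.11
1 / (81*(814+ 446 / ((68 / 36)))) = 17 / 1446012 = 0.00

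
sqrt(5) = 2.24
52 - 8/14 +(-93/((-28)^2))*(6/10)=201321/3920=51.36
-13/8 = -1.62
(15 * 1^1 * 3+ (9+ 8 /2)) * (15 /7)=870 /7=124.29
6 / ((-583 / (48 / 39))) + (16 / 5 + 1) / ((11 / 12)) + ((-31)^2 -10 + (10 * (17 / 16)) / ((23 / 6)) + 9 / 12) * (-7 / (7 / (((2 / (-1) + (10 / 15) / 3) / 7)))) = 4520680244 / 18303285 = 246.99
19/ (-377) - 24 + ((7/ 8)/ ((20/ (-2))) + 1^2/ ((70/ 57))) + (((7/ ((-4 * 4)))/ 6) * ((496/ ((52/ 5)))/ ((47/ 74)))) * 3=-30340039/ 763280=-39.75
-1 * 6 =-6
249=249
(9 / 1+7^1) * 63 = 1008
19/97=0.20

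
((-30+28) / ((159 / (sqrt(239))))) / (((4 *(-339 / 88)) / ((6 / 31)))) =88 *sqrt(239) / 556977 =0.00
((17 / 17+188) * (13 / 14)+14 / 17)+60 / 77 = 463655 / 2618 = 177.10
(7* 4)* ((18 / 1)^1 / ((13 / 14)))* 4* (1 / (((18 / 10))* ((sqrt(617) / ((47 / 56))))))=13160* sqrt(617) / 8021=40.75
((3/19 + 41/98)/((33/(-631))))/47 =-677063/2887962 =-0.23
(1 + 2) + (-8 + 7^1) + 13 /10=3.30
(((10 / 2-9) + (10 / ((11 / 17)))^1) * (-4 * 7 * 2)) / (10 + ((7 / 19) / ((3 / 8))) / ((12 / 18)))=-67032 / 1199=-55.91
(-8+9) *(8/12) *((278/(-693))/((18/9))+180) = 249202/2079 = 119.87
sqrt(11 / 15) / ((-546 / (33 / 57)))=-11 * sqrt(165) / 155610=-0.00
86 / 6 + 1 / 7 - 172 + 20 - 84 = -4652 / 21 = -221.52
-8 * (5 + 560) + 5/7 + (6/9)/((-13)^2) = -16038931/3549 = -4519.28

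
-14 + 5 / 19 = -261 / 19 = -13.74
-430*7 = -3010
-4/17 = -0.24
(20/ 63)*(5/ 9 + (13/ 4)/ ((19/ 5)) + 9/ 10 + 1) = 1.05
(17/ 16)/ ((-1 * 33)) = -17/ 528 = -0.03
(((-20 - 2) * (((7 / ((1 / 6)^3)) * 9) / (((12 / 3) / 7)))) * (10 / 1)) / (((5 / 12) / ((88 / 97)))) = -1106493696 / 97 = -11407151.51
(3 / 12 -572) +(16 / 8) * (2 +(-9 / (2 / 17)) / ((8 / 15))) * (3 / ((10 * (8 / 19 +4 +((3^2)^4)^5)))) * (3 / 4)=-571.75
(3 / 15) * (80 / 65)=16 / 65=0.25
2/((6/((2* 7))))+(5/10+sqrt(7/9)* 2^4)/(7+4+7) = 8* sqrt(7)/27+169/36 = 5.48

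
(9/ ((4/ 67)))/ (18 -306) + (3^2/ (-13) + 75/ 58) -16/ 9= -738499/ 434304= -1.70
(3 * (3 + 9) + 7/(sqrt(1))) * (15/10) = 129/2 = 64.50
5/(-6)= -5/6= -0.83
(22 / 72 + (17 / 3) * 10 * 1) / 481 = 2051 / 17316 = 0.12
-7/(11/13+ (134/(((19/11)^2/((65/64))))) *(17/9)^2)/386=-6082128/54868873433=-0.00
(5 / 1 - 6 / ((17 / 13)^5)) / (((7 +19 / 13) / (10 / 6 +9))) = 1013277616 / 234276405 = 4.33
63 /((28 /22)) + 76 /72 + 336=3479 /9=386.56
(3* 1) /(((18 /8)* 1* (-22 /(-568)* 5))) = 1136 /165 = 6.88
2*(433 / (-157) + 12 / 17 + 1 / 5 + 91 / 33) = 797534 / 440385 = 1.81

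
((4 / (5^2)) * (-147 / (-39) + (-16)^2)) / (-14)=-6754 / 2275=-2.97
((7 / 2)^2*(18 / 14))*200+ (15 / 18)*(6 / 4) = 12605 / 4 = 3151.25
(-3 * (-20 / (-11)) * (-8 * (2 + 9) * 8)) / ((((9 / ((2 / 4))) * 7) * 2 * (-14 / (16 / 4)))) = -640 / 147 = -4.35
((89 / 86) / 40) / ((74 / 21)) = 1869 / 254560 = 0.01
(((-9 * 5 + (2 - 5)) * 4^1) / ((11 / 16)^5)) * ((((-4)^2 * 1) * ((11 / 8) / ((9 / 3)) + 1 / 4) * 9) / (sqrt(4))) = -10267656192 / 161051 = -63754.07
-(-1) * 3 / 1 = 3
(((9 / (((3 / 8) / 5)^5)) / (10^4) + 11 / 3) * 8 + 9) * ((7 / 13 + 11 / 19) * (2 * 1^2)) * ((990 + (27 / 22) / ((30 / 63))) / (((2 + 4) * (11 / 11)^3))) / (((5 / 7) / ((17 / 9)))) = 57988017059 / 19305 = 3003782.29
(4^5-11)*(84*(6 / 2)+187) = 444707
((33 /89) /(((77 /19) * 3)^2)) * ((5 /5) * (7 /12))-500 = -123353639 /246708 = -500.00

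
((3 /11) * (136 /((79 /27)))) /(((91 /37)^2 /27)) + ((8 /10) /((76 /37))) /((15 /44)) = 591953177092 /10254569325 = 57.73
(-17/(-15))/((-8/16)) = -34/15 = -2.27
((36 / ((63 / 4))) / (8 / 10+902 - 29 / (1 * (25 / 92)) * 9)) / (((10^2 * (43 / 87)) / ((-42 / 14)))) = 522 / 217021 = 0.00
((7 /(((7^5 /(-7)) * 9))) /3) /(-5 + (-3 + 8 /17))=17 /1185408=0.00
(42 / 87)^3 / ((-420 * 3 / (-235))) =4606 / 219501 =0.02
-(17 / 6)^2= -289 / 36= -8.03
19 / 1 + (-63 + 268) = 224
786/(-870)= -131/145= -0.90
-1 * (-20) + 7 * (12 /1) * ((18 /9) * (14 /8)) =314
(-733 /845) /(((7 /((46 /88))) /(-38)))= 320321 /130130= 2.46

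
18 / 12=1.50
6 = 6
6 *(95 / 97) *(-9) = -52.89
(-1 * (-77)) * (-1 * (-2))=154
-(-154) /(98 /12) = 132 /7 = 18.86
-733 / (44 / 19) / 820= -13927 / 36080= -0.39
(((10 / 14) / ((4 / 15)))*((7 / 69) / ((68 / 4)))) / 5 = 5 / 1564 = 0.00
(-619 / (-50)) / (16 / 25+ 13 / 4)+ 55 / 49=82057 / 19061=4.30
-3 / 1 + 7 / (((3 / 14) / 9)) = 291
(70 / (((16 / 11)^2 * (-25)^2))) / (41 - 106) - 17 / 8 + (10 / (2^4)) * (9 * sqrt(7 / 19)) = -2210847 / 1040000 + 45 * sqrt(133) / 152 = 1.29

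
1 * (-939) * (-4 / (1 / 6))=22536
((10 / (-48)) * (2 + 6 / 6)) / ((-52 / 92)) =1.11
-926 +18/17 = -15724/17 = -924.94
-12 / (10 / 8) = -48 / 5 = -9.60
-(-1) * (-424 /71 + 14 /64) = -13071 /2272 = -5.75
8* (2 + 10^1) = 96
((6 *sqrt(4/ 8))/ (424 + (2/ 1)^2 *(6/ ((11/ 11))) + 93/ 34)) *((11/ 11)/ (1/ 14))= 1428 *sqrt(2)/ 15325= 0.13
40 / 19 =2.11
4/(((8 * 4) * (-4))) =-1/32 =-0.03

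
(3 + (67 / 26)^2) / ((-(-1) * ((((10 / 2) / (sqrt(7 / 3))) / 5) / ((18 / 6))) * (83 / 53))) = 345401 * sqrt(21) / 56108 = 28.21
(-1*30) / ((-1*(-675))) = -2 / 45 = -0.04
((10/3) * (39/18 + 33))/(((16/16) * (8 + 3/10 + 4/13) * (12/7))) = 480025/60426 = 7.94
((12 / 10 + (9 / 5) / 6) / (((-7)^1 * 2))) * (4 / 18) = -1 / 42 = -0.02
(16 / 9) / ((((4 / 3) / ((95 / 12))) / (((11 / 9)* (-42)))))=-14630 / 27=-541.85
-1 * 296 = -296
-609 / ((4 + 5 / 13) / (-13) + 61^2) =-102921 / 628792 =-0.16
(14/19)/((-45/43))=-0.70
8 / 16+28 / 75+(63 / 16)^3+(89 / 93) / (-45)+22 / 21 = 37765372949 / 599961600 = 62.95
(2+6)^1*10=80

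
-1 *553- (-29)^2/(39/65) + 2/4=-11725/6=-1954.17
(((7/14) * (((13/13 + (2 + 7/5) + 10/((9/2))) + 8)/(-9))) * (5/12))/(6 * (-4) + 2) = 329/21384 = 0.02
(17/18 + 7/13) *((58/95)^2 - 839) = -2626308017/2111850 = -1243.61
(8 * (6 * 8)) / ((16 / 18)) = 432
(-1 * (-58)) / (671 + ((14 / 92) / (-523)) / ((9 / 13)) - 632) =12558276 / 8444267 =1.49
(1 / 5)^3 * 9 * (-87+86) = -0.07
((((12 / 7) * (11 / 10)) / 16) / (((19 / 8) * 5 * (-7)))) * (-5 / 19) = 0.00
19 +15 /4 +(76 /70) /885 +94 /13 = 48292001 /1610700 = 29.98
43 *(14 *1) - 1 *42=560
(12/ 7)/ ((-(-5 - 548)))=0.00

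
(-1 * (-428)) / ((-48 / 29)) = -3103 / 12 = -258.58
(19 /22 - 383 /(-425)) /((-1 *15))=-16501 /140250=-0.12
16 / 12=4 / 3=1.33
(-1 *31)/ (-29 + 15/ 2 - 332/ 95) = 5890/ 4749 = 1.24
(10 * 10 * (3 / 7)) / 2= 150 / 7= 21.43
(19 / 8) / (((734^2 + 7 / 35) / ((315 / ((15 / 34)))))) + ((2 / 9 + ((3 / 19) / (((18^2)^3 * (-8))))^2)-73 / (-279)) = 13419664305669074410968179 / 27554732385915223558324224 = 0.49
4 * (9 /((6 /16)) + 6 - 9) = 84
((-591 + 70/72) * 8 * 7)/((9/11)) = -3271114/81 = -40384.12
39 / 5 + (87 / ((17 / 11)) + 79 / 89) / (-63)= 6.89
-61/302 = -0.20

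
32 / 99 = 0.32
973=973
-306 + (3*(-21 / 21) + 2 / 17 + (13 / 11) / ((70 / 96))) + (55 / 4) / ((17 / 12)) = -1947502 / 6545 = -297.56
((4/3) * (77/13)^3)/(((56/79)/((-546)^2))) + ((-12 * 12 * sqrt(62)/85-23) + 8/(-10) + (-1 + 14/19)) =143903737212/1235-144 * sqrt(62)/85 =116521231.37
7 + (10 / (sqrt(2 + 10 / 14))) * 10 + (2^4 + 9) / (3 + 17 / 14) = 763 / 59 + 100 * sqrt(133) / 19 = 73.63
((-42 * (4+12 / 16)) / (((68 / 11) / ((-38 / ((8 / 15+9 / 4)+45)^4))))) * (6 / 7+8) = 2393083440000 / 1148575883364257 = 0.00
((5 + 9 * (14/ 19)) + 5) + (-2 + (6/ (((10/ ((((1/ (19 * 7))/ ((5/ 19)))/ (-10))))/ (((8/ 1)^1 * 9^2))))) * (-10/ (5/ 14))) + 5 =120497/ 2375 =50.74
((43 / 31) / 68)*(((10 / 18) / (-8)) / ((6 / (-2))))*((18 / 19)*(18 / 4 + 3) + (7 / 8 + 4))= 130505 / 23069952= 0.01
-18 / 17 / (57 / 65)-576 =-577.21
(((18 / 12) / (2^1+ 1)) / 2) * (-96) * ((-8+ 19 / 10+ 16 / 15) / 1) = 604 / 5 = 120.80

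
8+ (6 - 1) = 13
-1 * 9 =-9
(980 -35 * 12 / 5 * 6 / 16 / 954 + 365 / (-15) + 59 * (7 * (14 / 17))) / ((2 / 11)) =154106293 / 21624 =7126.63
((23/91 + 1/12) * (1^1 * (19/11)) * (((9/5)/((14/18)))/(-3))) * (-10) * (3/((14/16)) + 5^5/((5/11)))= 3021686793/98098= 30802.74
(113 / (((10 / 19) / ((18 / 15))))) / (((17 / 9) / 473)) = 27419337 / 425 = 64516.09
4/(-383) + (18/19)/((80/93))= 317531/291080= 1.09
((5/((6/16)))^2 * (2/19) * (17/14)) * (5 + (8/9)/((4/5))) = 1496000/10773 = 138.87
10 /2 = 5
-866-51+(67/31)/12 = -341057/372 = -916.82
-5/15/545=-1/1635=-0.00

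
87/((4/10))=435/2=217.50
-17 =-17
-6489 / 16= -405.56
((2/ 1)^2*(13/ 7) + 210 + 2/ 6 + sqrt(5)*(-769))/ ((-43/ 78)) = 2724.15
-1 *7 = -7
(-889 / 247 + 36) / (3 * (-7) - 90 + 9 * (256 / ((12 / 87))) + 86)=8003 / 4119713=0.00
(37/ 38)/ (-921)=-37/ 34998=-0.00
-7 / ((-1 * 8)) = 7 / 8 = 0.88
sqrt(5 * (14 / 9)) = 2.79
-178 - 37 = -215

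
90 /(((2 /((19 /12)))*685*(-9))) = -19 /1644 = -0.01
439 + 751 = 1190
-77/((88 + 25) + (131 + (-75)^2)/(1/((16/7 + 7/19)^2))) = -1362053/719248261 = -0.00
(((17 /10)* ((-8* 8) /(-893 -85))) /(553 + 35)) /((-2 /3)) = -34 /119805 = -0.00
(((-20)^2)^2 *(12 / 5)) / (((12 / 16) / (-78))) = -39936000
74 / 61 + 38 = 2392 / 61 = 39.21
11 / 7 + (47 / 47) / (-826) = 1297 / 826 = 1.57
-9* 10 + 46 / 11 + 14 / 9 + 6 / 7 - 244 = -226892 / 693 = -327.41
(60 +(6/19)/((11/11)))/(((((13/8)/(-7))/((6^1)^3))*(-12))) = 4676.79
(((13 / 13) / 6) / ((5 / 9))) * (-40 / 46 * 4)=-1.04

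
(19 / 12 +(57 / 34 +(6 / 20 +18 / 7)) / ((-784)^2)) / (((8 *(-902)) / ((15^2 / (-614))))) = 13028847285 / 162036922707968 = 0.00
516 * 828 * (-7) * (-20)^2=-1196294400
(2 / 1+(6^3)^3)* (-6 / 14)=-30233094 / 7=-4319013.43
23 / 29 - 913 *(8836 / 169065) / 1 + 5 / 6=-451953079 / 9805770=-46.09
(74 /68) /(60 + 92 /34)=37 /2132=0.02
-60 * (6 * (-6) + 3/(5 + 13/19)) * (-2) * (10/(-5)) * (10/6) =127700/9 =14188.89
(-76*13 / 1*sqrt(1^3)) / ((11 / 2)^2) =-3952 / 121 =-32.66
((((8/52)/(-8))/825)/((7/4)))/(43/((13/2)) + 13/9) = -3/1815275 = -0.00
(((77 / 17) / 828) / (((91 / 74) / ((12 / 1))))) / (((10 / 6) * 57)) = 814 / 1448655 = 0.00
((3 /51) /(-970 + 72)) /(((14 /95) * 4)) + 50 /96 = 667745 /1282344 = 0.52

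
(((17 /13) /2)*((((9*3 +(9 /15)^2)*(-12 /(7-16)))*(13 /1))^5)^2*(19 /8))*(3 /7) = 255647969956431955492980507821231327674368 /667572021484375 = 382951893921479420232867900.00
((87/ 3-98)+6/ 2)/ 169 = -66/ 169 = -0.39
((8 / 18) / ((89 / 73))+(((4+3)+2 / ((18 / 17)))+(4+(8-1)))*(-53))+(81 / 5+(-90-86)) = -4860254 / 4005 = -1213.55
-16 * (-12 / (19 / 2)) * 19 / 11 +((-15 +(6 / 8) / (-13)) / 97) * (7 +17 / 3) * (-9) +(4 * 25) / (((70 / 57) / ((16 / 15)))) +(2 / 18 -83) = 98877007 / 1747746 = 56.57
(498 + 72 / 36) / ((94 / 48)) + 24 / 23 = 256.36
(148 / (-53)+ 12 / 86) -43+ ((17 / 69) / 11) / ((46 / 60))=-605038787 / 13261501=-45.62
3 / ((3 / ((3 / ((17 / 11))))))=33 / 17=1.94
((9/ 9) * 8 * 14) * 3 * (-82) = -27552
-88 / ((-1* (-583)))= -8 / 53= -0.15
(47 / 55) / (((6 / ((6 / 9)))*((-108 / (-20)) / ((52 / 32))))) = 611 / 21384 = 0.03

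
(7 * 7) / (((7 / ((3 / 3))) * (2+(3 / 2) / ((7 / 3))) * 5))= 98 / 185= 0.53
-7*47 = -329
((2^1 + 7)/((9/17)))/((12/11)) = 187/12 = 15.58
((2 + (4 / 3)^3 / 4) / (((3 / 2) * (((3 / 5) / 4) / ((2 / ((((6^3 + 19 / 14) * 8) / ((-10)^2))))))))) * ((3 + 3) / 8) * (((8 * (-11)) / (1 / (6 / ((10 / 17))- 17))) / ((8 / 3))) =1078000 / 4833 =223.05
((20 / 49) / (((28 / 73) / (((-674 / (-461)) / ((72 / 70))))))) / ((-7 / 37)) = -22755925 / 2846214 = -8.00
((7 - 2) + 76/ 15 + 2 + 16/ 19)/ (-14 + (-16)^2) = 3679/ 68970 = 0.05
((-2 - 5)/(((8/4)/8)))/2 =-14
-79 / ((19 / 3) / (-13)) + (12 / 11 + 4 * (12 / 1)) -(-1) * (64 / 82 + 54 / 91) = 165798715 / 779779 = 212.62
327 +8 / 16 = 655 / 2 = 327.50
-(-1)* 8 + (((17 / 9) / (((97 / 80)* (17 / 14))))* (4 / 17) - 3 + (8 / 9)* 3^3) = 434869 / 14841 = 29.30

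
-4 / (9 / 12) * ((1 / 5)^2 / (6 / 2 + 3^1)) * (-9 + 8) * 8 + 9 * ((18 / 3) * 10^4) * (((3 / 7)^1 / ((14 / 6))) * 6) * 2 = 13122003136 / 11025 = 1190204.37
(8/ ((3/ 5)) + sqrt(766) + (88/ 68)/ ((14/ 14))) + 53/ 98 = 75811/ 4998 + sqrt(766) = 42.84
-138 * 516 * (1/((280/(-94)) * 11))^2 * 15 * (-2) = 58986927/29645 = 1989.78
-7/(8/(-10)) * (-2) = -35/2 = -17.50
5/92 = 0.05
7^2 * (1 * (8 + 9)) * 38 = 31654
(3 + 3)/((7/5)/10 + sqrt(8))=-2100/19951 + 30000 * sqrt(2)/19951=2.02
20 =20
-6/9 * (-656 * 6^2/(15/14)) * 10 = 146944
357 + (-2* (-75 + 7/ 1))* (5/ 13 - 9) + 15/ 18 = -63481/ 78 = -813.86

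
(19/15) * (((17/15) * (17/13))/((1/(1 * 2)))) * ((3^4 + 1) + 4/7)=6347596/20475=310.02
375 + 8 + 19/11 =4232/11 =384.73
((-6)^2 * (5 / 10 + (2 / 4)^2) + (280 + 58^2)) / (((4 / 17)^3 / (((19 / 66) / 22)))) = 342676837 / 92928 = 3687.55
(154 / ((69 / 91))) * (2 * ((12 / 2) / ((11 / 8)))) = 40768 / 23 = 1772.52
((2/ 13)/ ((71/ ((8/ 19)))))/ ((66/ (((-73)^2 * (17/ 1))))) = 724744/ 578721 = 1.25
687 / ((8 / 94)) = 32289 / 4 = 8072.25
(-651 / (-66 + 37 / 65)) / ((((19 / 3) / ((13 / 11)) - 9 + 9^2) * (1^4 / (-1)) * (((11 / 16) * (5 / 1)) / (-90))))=3.37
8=8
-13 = -13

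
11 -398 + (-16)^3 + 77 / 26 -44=-117625 / 26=-4524.04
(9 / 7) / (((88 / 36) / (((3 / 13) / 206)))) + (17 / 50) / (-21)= -482561 / 30930900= -0.02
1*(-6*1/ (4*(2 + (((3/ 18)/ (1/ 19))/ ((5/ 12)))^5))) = -3125/ 52827612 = -0.00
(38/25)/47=38/1175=0.03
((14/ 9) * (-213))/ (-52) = 497/ 78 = 6.37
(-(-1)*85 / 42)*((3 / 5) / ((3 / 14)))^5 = 348.31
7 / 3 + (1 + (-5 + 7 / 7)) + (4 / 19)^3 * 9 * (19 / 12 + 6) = -0.03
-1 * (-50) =50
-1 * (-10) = 10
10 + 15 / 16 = 175 / 16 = 10.94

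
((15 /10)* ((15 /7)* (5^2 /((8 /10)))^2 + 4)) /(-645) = -5461 /1120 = -4.88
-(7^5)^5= -1341068619663964900807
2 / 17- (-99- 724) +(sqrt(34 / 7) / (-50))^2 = 122439039 / 148750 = 823.12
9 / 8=1.12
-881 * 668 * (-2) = 1177016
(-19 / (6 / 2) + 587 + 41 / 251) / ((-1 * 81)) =-7.17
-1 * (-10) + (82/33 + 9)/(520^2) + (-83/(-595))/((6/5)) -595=-621065085299/1061860800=-584.88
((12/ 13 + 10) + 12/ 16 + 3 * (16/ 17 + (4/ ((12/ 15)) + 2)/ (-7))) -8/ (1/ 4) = -18125/ 884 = -20.50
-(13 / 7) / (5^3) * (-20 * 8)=416 / 175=2.38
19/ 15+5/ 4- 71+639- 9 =33691/ 60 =561.52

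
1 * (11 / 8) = 11 / 8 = 1.38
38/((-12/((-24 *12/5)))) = 912/5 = 182.40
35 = 35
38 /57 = 2 /3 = 0.67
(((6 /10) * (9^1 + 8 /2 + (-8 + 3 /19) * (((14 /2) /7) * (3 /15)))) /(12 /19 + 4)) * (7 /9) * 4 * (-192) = -243264 /275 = -884.60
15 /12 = 1.25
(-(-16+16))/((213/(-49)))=0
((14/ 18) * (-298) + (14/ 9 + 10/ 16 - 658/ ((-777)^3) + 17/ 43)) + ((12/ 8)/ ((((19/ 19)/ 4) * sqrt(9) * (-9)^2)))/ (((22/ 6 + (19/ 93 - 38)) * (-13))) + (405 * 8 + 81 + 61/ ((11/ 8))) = 16407215658250985389/ 5231622792371976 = 3136.16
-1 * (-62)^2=-3844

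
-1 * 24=-24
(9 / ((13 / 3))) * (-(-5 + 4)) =27 / 13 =2.08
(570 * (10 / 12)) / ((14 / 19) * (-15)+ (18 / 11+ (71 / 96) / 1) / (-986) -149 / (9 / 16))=-5638184640 / 3275416481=-1.72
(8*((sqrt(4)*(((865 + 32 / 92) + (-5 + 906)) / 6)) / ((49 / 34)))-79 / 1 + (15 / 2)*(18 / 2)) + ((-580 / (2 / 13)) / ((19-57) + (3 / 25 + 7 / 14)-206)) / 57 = 5092334096791 / 1563448782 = 3257.12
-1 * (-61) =61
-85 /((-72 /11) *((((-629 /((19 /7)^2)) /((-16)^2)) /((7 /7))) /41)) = -26049760 /16317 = -1596.48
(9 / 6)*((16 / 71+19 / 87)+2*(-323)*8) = -31919995 / 4118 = -7751.33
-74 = -74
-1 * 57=-57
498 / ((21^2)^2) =166 / 64827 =0.00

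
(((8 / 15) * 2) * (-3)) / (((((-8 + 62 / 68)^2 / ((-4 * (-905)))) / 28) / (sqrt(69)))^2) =-3031432769457684480 / 3373402561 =-898627636.23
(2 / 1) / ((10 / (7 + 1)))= 8 / 5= 1.60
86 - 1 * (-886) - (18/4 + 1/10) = 967.40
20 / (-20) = -1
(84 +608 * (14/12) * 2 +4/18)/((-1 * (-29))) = 13526/261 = 51.82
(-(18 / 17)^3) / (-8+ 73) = -5832 / 319345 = -0.02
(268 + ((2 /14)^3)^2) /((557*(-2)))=-31529933 /131060986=-0.24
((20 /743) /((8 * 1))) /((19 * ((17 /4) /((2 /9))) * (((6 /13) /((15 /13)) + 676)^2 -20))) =125 /6175925883756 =0.00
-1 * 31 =-31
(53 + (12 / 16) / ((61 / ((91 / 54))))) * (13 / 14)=3027271 / 61488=49.23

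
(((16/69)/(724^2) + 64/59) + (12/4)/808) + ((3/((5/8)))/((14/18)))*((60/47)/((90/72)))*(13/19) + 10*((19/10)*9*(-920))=-529856350806139895053/3368132097675240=-157314.60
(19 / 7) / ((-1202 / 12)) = -114 / 4207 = -0.03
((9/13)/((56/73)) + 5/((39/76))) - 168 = -343661/2184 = -157.35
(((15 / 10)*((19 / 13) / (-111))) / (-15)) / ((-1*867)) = -19 / 12510810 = -0.00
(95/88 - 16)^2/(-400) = -1723969/3097600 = -0.56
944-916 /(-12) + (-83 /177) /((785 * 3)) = 425310562 /416835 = 1020.33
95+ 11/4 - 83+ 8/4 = 67/4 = 16.75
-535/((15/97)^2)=-22372.51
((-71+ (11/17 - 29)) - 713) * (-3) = 41430/17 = 2437.06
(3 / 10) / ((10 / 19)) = 57 / 100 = 0.57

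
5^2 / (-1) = -25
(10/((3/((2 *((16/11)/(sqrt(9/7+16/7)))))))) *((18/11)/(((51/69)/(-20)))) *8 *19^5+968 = 968 -3499025018880 *sqrt(7)/2057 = -4500509499.26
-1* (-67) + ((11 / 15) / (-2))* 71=1229 / 30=40.97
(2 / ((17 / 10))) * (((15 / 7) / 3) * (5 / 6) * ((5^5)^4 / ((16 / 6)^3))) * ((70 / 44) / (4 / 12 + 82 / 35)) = 56326389312744140625 / 26904064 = 2093601521046.94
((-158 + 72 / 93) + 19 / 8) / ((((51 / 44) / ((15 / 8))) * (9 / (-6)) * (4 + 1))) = 8283 / 248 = 33.40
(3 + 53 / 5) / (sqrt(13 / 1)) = 3.77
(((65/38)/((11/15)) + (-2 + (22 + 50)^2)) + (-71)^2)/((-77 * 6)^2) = 4274189/89219592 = 0.05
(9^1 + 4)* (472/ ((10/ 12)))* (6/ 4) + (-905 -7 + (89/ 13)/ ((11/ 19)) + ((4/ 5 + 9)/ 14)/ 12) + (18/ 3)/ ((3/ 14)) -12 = 174357329/ 17160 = 10160.68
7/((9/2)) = 14/9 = 1.56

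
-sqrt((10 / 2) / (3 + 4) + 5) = -2 * sqrt(70) / 7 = -2.39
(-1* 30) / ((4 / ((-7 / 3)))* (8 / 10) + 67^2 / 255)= -2142 / 1159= -1.85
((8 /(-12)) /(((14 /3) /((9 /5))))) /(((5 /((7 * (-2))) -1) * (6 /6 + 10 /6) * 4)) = 27 /1520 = 0.02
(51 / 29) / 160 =51 / 4640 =0.01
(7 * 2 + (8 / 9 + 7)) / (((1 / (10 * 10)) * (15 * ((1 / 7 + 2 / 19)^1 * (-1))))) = -524020 / 891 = -588.13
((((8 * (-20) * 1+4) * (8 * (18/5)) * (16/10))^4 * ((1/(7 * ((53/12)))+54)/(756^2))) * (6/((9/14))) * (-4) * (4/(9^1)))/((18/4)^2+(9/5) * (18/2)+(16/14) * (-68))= 16996704578779912077312/167442734375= 101507567003.26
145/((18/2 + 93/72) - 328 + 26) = -0.50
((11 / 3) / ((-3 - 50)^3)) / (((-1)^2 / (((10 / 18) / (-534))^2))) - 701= -7231600305285791 / 10316120264316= -701.00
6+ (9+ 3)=18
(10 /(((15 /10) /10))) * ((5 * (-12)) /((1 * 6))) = -2000 /3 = -666.67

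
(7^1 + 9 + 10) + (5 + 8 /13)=411 /13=31.62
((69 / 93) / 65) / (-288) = -23 / 580320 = -0.00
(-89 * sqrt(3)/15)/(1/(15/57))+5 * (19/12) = 95/12 - 89 * sqrt(3)/57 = 5.21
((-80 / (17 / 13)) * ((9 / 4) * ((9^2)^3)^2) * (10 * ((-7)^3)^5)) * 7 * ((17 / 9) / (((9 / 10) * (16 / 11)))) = 18641561781457030565184910875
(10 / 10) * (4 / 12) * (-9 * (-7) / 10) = 2.10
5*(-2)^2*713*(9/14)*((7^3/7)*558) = 250648020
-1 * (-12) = 12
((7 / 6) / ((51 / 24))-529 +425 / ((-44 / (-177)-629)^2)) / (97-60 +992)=-333793965176396 / 649965089780559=-0.51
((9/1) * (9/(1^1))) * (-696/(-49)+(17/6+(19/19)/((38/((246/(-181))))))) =464124303/337022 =1377.13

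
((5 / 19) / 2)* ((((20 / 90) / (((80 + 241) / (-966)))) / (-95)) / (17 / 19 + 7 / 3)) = 7 / 24396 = 0.00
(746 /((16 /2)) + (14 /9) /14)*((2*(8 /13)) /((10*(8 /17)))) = 57137 /2340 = 24.42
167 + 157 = 324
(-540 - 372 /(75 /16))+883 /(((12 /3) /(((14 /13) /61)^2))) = -619.29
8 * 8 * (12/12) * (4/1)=256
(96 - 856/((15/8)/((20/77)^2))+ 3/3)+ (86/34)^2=373185374/5140443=72.60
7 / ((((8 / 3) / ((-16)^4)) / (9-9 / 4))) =1161216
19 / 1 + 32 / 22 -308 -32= -319.55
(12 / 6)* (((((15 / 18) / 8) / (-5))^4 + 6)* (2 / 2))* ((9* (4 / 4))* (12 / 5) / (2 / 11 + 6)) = 350355467 / 8355840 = 41.93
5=5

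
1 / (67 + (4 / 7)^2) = 49 / 3299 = 0.01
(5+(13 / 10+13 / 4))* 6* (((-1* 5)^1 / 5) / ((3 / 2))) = -191 / 5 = -38.20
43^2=1849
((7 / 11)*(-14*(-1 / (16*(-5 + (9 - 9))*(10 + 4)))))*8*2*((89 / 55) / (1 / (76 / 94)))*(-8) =189392 / 142175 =1.33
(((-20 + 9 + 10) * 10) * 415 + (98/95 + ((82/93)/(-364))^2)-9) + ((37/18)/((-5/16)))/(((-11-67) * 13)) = -339495515202839/81649500660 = -4157.96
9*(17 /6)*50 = 1275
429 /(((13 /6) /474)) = 93852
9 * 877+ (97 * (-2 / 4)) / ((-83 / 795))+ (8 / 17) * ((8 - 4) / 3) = 8358.18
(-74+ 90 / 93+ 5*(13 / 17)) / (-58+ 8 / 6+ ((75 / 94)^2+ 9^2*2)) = -0.65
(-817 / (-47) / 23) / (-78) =-817 / 84318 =-0.01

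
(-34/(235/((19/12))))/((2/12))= -323/235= -1.37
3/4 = 0.75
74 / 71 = 1.04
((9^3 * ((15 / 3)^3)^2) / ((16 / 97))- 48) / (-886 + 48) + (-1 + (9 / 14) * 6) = -7733960839 / 93856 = -82402.41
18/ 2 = 9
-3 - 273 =-276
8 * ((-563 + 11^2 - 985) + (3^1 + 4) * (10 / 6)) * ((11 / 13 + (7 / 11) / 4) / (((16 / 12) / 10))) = -1109750 / 13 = -85365.38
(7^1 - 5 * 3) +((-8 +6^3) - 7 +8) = 201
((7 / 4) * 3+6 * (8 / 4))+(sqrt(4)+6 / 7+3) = 23.11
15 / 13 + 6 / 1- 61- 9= -817 / 13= -62.85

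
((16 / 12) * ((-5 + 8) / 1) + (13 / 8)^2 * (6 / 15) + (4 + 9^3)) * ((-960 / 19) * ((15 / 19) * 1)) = -10628010 / 361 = -29440.47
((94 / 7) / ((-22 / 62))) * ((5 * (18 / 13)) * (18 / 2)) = -2360340 / 1001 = -2357.98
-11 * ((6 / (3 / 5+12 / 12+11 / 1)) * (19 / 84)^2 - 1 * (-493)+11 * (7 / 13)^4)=-11497307615167 / 2116027368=-5433.44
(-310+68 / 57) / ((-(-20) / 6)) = -8801 / 95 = -92.64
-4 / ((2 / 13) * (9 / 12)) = -104 / 3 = -34.67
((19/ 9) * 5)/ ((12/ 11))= 1045/ 108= 9.68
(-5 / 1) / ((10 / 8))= -4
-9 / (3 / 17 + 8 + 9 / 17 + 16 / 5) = -765 / 1012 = -0.76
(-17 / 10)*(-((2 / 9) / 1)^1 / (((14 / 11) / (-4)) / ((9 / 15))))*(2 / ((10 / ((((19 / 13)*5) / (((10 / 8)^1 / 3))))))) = -28424 / 11375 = -2.50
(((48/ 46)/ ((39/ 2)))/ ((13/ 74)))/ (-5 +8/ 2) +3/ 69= -1015/ 3887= -0.26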